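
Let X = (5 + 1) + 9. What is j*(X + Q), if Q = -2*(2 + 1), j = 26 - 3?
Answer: 207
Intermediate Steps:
j = 23
X = 15 (X = 6 + 9 = 15)
Q = -6 (Q = -2*3 = -6)
j*(X + Q) = 23*(15 - 6) = 23*9 = 207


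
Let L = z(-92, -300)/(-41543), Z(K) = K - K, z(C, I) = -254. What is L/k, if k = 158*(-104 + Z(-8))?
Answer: -127/341317288 ≈ -3.7209e-7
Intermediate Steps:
Z(K) = 0
k = -16432 (k = 158*(-104 + 0) = 158*(-104) = -16432)
L = 254/41543 (L = -254/(-41543) = -254*(-1/41543) = 254/41543 ≈ 0.0061141)
L/k = (254/41543)/(-16432) = (254/41543)*(-1/16432) = -127/341317288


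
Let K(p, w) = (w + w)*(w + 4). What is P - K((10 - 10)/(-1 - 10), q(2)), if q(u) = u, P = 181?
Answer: 157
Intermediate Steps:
K(p, w) = 2*w*(4 + w) (K(p, w) = (2*w)*(4 + w) = 2*w*(4 + w))
P - K((10 - 10)/(-1 - 10), q(2)) = 181 - 2*2*(4 + 2) = 181 - 2*2*6 = 181 - 1*24 = 181 - 24 = 157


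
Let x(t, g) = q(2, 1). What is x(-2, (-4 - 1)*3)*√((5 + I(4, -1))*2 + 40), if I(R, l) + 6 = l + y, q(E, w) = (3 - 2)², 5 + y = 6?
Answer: √38 ≈ 6.1644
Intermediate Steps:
y = 1 (y = -5 + 6 = 1)
q(E, w) = 1 (q(E, w) = 1² = 1)
x(t, g) = 1
I(R, l) = -5 + l (I(R, l) = -6 + (l + 1) = -6 + (1 + l) = -5 + l)
x(-2, (-4 - 1)*3)*√((5 + I(4, -1))*2 + 40) = 1*√((5 + (-5 - 1))*2 + 40) = 1*√((5 - 6)*2 + 40) = 1*√(-1*2 + 40) = 1*√(-2 + 40) = 1*√38 = √38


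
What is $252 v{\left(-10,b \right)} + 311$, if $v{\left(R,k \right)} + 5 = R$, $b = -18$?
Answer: $-3469$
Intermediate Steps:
$v{\left(R,k \right)} = -5 + R$
$252 v{\left(-10,b \right)} + 311 = 252 \left(-5 - 10\right) + 311 = 252 \left(-15\right) + 311 = -3780 + 311 = -3469$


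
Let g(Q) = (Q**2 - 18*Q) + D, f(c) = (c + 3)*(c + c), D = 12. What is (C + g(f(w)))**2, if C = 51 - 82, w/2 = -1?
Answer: 4761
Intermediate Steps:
w = -2 (w = 2*(-1) = -2)
f(c) = 2*c*(3 + c) (f(c) = (3 + c)*(2*c) = 2*c*(3 + c))
g(Q) = 12 + Q**2 - 18*Q (g(Q) = (Q**2 - 18*Q) + 12 = 12 + Q**2 - 18*Q)
C = -31
(C + g(f(w)))**2 = (-31 + (12 + (2*(-2)*(3 - 2))**2 - 36*(-2)*(3 - 2)))**2 = (-31 + (12 + (2*(-2)*1)**2 - 36*(-2)))**2 = (-31 + (12 + (-4)**2 - 18*(-4)))**2 = (-31 + (12 + 16 + 72))**2 = (-31 + 100)**2 = 69**2 = 4761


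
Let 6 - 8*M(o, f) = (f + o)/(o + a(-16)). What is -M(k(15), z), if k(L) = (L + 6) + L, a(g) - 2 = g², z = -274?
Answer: -143/168 ≈ -0.85119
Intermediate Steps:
a(g) = 2 + g²
k(L) = 6 + 2*L (k(L) = (6 + L) + L = 6 + 2*L)
M(o, f) = ¾ - (f + o)/(8*(258 + o)) (M(o, f) = ¾ - (f + o)/(8*(o + (2 + (-16)²))) = ¾ - (f + o)/(8*(o + (2 + 256))) = ¾ - (f + o)/(8*(o + 258)) = ¾ - (f + o)/(8*(258 + o)))
-M(k(15), z) = -(1548 - 1*(-274) + 5*(6 + 2*15))/(8*(258 + (6 + 2*15))) = -(1548 + 274 + 5*(6 + 30))/(8*(258 + (6 + 30))) = -(1548 + 274 + 5*36)/(8*(258 + 36)) = -(1548 + 274 + 180)/(8*294) = -2002/(8*294) = -1*143/168 = -143/168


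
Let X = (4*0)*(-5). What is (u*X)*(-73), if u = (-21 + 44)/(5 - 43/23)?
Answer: 0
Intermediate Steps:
X = 0 (X = 0*(-5) = 0)
u = 529/72 (u = 23/(5 - 43*1/23) = 23/(5 - 43/23) = 23/(72/23) = 23*(23/72) = 529/72 ≈ 7.3472)
(u*X)*(-73) = ((529/72)*0)*(-73) = 0*(-73) = 0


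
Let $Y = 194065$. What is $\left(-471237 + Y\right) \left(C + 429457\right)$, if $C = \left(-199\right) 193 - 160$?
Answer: $-108343763080$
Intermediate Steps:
$C = -38567$ ($C = -38407 - 160 = -38567$)
$\left(-471237 + Y\right) \left(C + 429457\right) = \left(-471237 + 194065\right) \left(-38567 + 429457\right) = \left(-277172\right) 390890 = -108343763080$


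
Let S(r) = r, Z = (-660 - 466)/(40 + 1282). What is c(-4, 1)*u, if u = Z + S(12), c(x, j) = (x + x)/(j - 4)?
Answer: 58952/1983 ≈ 29.729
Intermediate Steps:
Z = -563/661 (Z = -1126/1322 = -1126*1/1322 = -563/661 ≈ -0.85174)
c(x, j) = 2*x/(-4 + j) (c(x, j) = (2*x)/(-4 + j) = 2*x/(-4 + j))
u = 7369/661 (u = -563/661 + 12 = 7369/661 ≈ 11.148)
c(-4, 1)*u = (2*(-4)/(-4 + 1))*(7369/661) = (2*(-4)/(-3))*(7369/661) = (2*(-4)*(-⅓))*(7369/661) = (8/3)*(7369/661) = 58952/1983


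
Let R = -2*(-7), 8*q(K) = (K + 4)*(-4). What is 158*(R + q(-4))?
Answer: 2212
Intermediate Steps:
q(K) = -2 - K/2 (q(K) = ((K + 4)*(-4))/8 = ((4 + K)*(-4))/8 = (-16 - 4*K)/8 = -2 - K/2)
R = 14
158*(R + q(-4)) = 158*(14 + (-2 - ½*(-4))) = 158*(14 + (-2 + 2)) = 158*(14 + 0) = 158*14 = 2212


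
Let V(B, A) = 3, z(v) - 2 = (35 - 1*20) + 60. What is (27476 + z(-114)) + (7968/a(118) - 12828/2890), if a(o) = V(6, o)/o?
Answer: 492682231/1445 ≈ 3.4096e+5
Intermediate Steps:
z(v) = 77 (z(v) = 2 + ((35 - 1*20) + 60) = 2 + ((35 - 20) + 60) = 2 + (15 + 60) = 2 + 75 = 77)
a(o) = 3/o
(27476 + z(-114)) + (7968/a(118) - 12828/2890) = (27476 + 77) + (7968/((3/118)) - 12828/2890) = 27553 + (7968/((3*(1/118))) - 12828*1/2890) = 27553 + (7968/(3/118) - 6414/1445) = 27553 + (7968*(118/3) - 6414/1445) = 27553 + (313408 - 6414/1445) = 27553 + 452868146/1445 = 492682231/1445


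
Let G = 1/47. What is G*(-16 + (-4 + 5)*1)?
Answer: -15/47 ≈ -0.31915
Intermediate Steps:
G = 1/47 ≈ 0.021277
G*(-16 + (-4 + 5)*1) = (-16 + (-4 + 5)*1)/47 = (-16 + 1*1)/47 = (-16 + 1)/47 = (1/47)*(-15) = -15/47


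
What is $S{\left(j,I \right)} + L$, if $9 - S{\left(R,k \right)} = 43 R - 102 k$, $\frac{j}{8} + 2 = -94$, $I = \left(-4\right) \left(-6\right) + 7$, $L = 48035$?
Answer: $84230$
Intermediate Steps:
$I = 31$ ($I = 24 + 7 = 31$)
$j = -768$ ($j = -16 + 8 \left(-94\right) = -16 - 752 = -768$)
$S{\left(R,k \right)} = 9 - 43 R + 102 k$ ($S{\left(R,k \right)} = 9 - \left(43 R - 102 k\right) = 9 - \left(- 102 k + 43 R\right) = 9 - 43 R + 102 k$)
$S{\left(j,I \right)} + L = \left(9 - -33024 + 102 \cdot 31\right) + 48035 = \left(9 + 33024 + 3162\right) + 48035 = 36195 + 48035 = 84230$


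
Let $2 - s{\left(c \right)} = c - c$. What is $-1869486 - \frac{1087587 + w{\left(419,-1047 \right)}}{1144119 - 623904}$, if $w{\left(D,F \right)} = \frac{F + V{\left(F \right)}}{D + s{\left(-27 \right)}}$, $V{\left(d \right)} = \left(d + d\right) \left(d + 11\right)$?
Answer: $- \frac{136479183895918}{73003505} \approx -1.8695 \cdot 10^{6}$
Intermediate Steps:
$s{\left(c \right)} = 2$ ($s{\left(c \right)} = 2 - \left(c - c\right) = 2 - 0 = 2 + 0 = 2$)
$V{\left(d \right)} = 2 d \left(11 + d\right)$
$w{\left(D,F \right)} = \frac{F + 2 F \left(11 + F\right)}{2 + D}$ ($w{\left(D,F \right)} = \frac{F + 2 F \left(11 + F\right)}{D + 2} = \frac{F + 2 F \left(11 + F\right)}{2 + D}$)
$-1869486 - \frac{1087587 + w{\left(419,-1047 \right)}}{1144119 - 623904} = -1869486 - \frac{1087587 - \frac{1047 \left(23 + 2 \left(-1047\right)\right)}{2 + 419}}{1144119 - 623904} = -1869486 - \frac{1087587 - \frac{1047 \left(23 - 2094\right)}{421}}{520215} = -1869486 - \left(1087587 - \frac{1047}{421} \left(-2071\right)\right) \frac{1}{520215} = -1869486 - \left(1087587 + \frac{2168337}{421}\right) \frac{1}{520215} = -1869486 - \frac{460042464}{421} \cdot \frac{1}{520215} = -1869486 - \frac{153347488}{73003505} = - \frac{136479183895918}{73003505}$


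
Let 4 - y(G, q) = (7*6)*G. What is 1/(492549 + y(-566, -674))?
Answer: 1/516325 ≈ 1.9368e-6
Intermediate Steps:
y(G, q) = 4 - 42*G (y(G, q) = 4 - 7*6*G = 4 - 42*G)
1/(492549 + y(-566, -674)) = 1/(492549 + (4 - 42*(-566))) = 1/(492549 + (4 + 23772)) = 1/(492549 + 23776) = 1/516325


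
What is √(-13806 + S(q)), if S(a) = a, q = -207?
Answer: 9*I*√173 ≈ 118.38*I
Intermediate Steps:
√(-13806 + S(q)) = √(-13806 - 207) = √(-14013) = 9*I*√173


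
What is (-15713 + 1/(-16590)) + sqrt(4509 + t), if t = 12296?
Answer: -260678671/16590 + sqrt(16805) ≈ -15583.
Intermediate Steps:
(-15713 + 1/(-16590)) + sqrt(4509 + t) = (-15713 + 1/(-16590)) + sqrt(4509 + 12296) = (-15713 - 1/16590) + sqrt(16805) = -260678671/16590 + sqrt(16805)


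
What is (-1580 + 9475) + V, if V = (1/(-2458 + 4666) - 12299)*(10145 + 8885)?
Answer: -258382441285/1104 ≈ -2.3404e+8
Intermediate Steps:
V = -258391157365/1104 (V = (1/2208 - 12299)*19030 = -27156191/2208*19030 = -258391157365/1104 ≈ -2.3405e+8)
(-1580 + 9475) + V = (-1580 + 9475) - 258391157365/1104 = 7895 - 258391157365/1104 = -258382441285/1104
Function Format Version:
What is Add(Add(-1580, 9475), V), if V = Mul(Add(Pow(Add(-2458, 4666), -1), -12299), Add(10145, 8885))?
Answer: Rational(-258382441285, 1104) ≈ -2.3404e+8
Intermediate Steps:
V = Rational(-258391157365, 1104) (V = Mul(Add(Pow(2208, -1), -12299), 19030) = Mul(Add(Rational(1, 2208), -12299), 19030) = Mul(Rational(-27156191, 2208), 19030) = Rational(-258391157365, 1104) ≈ -2.3405e+8)
Add(Add(-1580, 9475), V) = Add(Add(-1580, 9475), Rational(-258391157365, 1104)) = Add(7895, Rational(-258391157365, 1104)) = Rational(-258382441285, 1104)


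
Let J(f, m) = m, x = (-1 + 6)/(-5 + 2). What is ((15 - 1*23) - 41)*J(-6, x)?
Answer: 245/3 ≈ 81.667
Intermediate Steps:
x = -5/3 (x = 5/(-3) = 5*(-⅓) = -5/3 ≈ -1.6667)
((15 - 1*23) - 41)*J(-6, x) = ((15 - 1*23) - 41)*(-5/3) = ((15 - 23) - 41)*(-5/3) = (-8 - 41)*(-5/3) = -49*(-5/3) = 245/3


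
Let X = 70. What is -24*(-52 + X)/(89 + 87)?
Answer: -27/11 ≈ -2.4545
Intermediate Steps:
-24*(-52 + X)/(89 + 87) = -24*(-52 + 70)/(89 + 87) = -432/176 = -24*9/88 = -27/11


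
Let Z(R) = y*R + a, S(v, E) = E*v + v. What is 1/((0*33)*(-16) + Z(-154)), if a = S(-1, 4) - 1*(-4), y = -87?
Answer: 1/13397 ≈ 7.4644e-5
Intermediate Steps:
S(v, E) = v + E*v
a = -1 (a = -(1 + 4) - 1*(-4) = -1*5 + 4 = -5 + 4 = -1)
Z(R) = -1 - 87*R (Z(R) = -87*R - 1 = -1 - 87*R)
1/((0*33)*(-16) + Z(-154)) = 1/((0*33)*(-16) + (-1 - 87*(-154))) = 1/(0*(-16) + (-1 + 13398)) = 1/(0 + 13397) = 1/13397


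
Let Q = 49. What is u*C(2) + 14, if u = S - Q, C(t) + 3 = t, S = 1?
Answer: 62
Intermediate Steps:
C(t) = -3 + t
u = -48 (u = 1 - 1*49 = 1 - 49 = -48)
u*C(2) + 14 = -48*(-3 + 2) + 14 = -48*(-1) + 14 = 48 + 14 = 62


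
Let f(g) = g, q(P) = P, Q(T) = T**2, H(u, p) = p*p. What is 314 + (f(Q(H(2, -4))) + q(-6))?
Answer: 564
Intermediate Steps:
H(u, p) = p**2
314 + (f(Q(H(2, -4))) + q(-6)) = 314 + (((-4)**2)**2 - 6) = 314 + (16**2 - 6) = 314 + (256 - 6) = 314 + 250 = 564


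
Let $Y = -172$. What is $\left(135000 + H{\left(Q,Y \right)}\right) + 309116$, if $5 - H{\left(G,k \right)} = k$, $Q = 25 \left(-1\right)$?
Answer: $444293$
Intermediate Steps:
$Q = -25$
$H{\left(G,k \right)} = 5 - k$
$\left(135000 + H{\left(Q,Y \right)}\right) + 309116 = \left(135000 + \left(5 - -172\right)\right) + 309116 = \left(135000 + \left(5 + 172\right)\right) + 309116 = \left(135000 + 177\right) + 309116 = 135177 + 309116 = 444293$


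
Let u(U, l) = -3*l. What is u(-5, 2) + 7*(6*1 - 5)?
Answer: 1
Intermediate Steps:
u(-5, 2) + 7*(6*1 - 5) = -3*2 + 7*(6*1 - 5) = -6 + 7*(6 - 5) = -6 + 7*1 = -6 + 7 = 1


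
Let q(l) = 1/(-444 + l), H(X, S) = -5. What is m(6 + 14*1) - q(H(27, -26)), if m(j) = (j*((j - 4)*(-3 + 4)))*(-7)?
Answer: -1005759/449 ≈ -2240.0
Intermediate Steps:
m(j) = -7*j*(-4 + j) (m(j) = (j*((-4 + j)*1))*(-7) = (j*(-4 + j))*(-7) = -7*j*(-4 + j))
m(6 + 14*1) - q(H(27, -26)) = 7*(6 + 14*1)*(4 - (6 + 14*1)) - 1/(-444 - 5) = 7*(6 + 14)*(4 - (6 + 14)) - 1/(-449) = 7*20*(4 - 1*20) - 1*(-1/449) = 7*20*(4 - 20) + 1/449 = 7*20*(-16) + 1/449 = -2240 + 1/449 = -1005759/449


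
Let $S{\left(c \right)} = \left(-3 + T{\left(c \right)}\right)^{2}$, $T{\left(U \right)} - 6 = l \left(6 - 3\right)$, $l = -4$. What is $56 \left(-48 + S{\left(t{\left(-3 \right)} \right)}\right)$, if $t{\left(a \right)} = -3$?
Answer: $1848$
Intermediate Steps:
$T{\left(U \right)} = -6$ ($T{\left(U \right)} = 6 - 4 \left(6 - 3\right) = 6 - 12 = -6$)
$S{\left(c \right)} = 81$ ($S{\left(c \right)} = \left(-3 - 6\right)^{2} = \left(-9\right)^{2} = 81$)
$56 \left(-48 + S{\left(t{\left(-3 \right)} \right)}\right) = 56 \left(-48 + 81\right) = 56 \cdot 33 = 1848$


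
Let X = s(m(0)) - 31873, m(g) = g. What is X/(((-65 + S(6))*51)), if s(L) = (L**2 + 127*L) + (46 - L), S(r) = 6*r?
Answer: 10609/493 ≈ 21.519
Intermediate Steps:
s(L) = 46 + L**2 + 126*L
X = -31827 (X = (46 + 0**2 + 126*0) - 31873 = (46 + 0 + 0) - 31873 = 46 - 31873 = -31827)
X/(((-65 + S(6))*51)) = -31827*1/(51*(-65 + 6*6)) = -31827*1/(51*(-65 + 36)) = -31827/((-29*51)) = -31827/(-1479) = -31827*(-1/1479) = 10609/493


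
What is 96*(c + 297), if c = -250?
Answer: 4512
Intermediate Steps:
96*(c + 297) = 96*(-250 + 297) = 96*47 = 4512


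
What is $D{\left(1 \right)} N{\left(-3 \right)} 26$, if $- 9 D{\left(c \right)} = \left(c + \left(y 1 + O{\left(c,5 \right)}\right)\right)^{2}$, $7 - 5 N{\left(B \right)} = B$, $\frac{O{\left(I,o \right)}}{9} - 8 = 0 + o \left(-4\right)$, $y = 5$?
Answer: $-60112$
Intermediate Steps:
$O{\left(I,o \right)} = 72 - 36 o$ ($O{\left(I,o \right)} = 72 + 9 \left(0 + o \left(-4\right)\right) = 72 + 9 \left(0 - 4 o\right) = 72 + 9 \left(- 4 o\right) = 72 - 36 o$)
$N{\left(B \right)} = \frac{7}{5} - \frac{B}{5}$
$D{\left(c \right)} = - \frac{\left(-103 + c\right)^{2}}{9}$ ($D{\left(c \right)} = - \frac{\left(c + \left(5 \cdot 1 + \left(72 - 180\right)\right)\right)^{2}}{9} = - \frac{\left(c + \left(5 + \left(72 - 180\right)\right)\right)^{2}}{9} = - \frac{\left(c + \left(5 - 108\right)\right)^{2}}{9} = - \frac{\left(c - 103\right)^{2}}{9} = - \frac{\left(-103 + c\right)^{2}}{9}$)
$D{\left(1 \right)} N{\left(-3 \right)} 26 = - \frac{\left(-103 + 1\right)^{2}}{9} \left(\frac{7}{5} - - \frac{3}{5}\right) 26 = - \frac{\left(-102\right)^{2}}{9} \left(\frac{7}{5} + \frac{3}{5}\right) 26 = \left(- \frac{1}{9}\right) 10404 \cdot 2 \cdot 26 = \left(-1156\right) 2 \cdot 26 = \left(-2312\right) 26 = -60112$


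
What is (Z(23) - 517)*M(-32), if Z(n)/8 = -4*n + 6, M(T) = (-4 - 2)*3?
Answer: 21690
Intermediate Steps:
M(T) = -18 (M(T) = -6*3 = -18)
Z(n) = 48 - 32*n (Z(n) = 8*(-4*n + 6) = 8*(6 - 4*n) = 48 - 32*n)
(Z(23) - 517)*M(-32) = ((48 - 32*23) - 517)*(-18) = ((48 - 736) - 517)*(-18) = (-688 - 517)*(-18) = -1205*(-18) = 21690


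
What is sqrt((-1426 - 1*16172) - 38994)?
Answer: 12*I*sqrt(393) ≈ 237.89*I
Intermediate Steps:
sqrt((-1426 - 1*16172) - 38994) = sqrt((-1426 - 16172) - 38994) = sqrt(-17598 - 38994) = sqrt(-56592) = 12*I*sqrt(393)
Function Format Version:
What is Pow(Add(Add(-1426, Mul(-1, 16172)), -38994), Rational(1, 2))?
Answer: Mul(12, I, Pow(393, Rational(1, 2))) ≈ Mul(237.89, I)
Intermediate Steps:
Pow(Add(Add(-1426, Mul(-1, 16172)), -38994), Rational(1, 2)) = Pow(Add(Add(-1426, -16172), -38994), Rational(1, 2)) = Pow(Add(-17598, -38994), Rational(1, 2)) = Pow(-56592, Rational(1, 2)) = Mul(12, I, Pow(393, Rational(1, 2)))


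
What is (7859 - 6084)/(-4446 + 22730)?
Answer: 1775/18284 ≈ 0.097079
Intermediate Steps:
(7859 - 6084)/(-4446 + 22730) = 1775/18284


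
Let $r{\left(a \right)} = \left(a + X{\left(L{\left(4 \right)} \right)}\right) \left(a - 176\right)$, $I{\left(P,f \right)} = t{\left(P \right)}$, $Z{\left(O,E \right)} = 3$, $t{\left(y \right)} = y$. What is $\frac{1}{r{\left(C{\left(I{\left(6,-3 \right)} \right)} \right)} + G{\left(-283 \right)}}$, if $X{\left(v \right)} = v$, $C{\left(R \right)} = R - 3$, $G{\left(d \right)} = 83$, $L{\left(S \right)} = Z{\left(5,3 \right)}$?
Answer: $- \frac{1}{955} \approx -0.0010471$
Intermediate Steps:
$L{\left(S \right)} = 3$
$I{\left(P,f \right)} = P$
$C{\left(R \right)} = -3 + R$
$r{\left(a \right)} = \left(-176 + a\right) \left(3 + a\right)$ ($r{\left(a \right)} = \left(a + 3\right) \left(a - 176\right) = \left(3 + a\right) \left(-176 + a\right) = \left(-176 + a\right) \left(3 + a\right)$)
$\frac{1}{r{\left(C{\left(I{\left(6,-3 \right)} \right)} \right)} + G{\left(-283 \right)}} = \frac{1}{\left(-528 + \left(-3 + 6\right)^{2} - 173 \left(-3 + 6\right)\right) + 83} = \frac{1}{\left(-528 + 3^{2} - 519\right) + 83} = \frac{1}{\left(-528 + 9 - 519\right) + 83} = \frac{1}{-1038 + 83} = \frac{1}{-955} = - \frac{1}{955}$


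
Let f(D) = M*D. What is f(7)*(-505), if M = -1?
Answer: 3535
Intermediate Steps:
f(D) = -D
f(7)*(-505) = -1*7*(-505) = -7*(-505) = 3535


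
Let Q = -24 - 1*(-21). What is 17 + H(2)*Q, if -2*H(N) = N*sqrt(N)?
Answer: 17 + 3*sqrt(2) ≈ 21.243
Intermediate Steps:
Q = -3 (Q = -24 + 21 = -3)
H(N) = -N**(3/2)/2 (H(N) = -N*sqrt(N)/2 = -N**(3/2)/2)
17 + H(2)*Q = 17 - sqrt(2)*(-3) = 17 + 3*sqrt(2)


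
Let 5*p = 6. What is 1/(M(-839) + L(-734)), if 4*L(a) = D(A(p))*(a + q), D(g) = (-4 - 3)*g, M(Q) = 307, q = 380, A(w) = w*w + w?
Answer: 25/48562 ≈ 0.00051481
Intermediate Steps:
p = 6/5 (p = (1/5)*6 = 6/5 ≈ 1.2000)
A(w) = w + w**2 (A(w) = w**2 + w = w + w**2)
D(g) = -7*g
L(a) = -8778/5 - 231*a/50 (L(a) = ((-42*(1 + 6/5)/5)*(a + 380))/4 = ((-42*11/(5*5))*(380 + a))/4 = ((-7*66/25)*(380 + a))/4 = (-462*(380 + a)/25)/4 = (-35112/5 - 462*a/25)/4 = -8778/5 - 231*a/50)
1/(M(-839) + L(-734)) = 1/(307 + (-8778/5 - 231/50*(-734))) = 1/(307 + (-8778/5 + 84777/25)) = 1/(307 + 40887/25) = 1/(48562/25) = 25/48562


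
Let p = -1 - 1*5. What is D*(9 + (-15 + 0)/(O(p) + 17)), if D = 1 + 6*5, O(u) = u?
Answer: 2604/11 ≈ 236.73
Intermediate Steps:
p = -6 (p = -1 - 5 = -6)
D = 31 (D = 1 + 30 = 31)
D*(9 + (-15 + 0)/(O(p) + 17)) = 31*(9 + (-15 + 0)/(-6 + 17)) = 31*(9 - 15/11) = 31*(84/11) = 2604/11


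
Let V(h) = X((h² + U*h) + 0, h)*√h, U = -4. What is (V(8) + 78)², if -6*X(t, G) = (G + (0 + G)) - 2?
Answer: 55148/9 - 728*√2 ≈ 5098.0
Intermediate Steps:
X(t, G) = ⅓ - G/3 (X(t, G) = -((G + (0 + G)) - 2)/6 = -((G + G) - 2)/6 = -(2*G - 2)/6 = -(-2 + 2*G)/6 = ⅓ - G/3)
V(h) = √h*(⅓ - h/3) (V(h) = (⅓ - h/3)*√h = √h*(⅓ - h/3))
(V(8) + 78)² = (√8*(1 - 1*8)/3 + 78)² = ((2*√2)*(1 - 8)/3 + 78)² = ((⅓)*(2*√2)*(-7) + 78)² = (-14*√2/3 + 78)² = (78 - 14*√2/3)²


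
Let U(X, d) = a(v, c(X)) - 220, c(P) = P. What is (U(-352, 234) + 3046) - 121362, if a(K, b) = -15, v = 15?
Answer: -118551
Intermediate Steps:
U(X, d) = -235 (U(X, d) = -15 - 220 = -235)
(U(-352, 234) + 3046) - 121362 = (-235 + 3046) - 121362 = 2811 - 121362 = -118551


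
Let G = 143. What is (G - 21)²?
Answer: 14884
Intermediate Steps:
(G - 21)² = (143 - 21)² = 122² = 14884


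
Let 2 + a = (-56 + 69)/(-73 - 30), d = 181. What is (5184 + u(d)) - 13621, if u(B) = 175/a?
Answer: -1865728/219 ≈ -8519.3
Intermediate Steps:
a = -219/103 (a = -2 + (-56 + 69)/(-73 - 30) = -2 + 13/(-103) = -2 + 13*(-1/103) = -2 - 13/103 = -219/103 ≈ -2.1262)
u(B) = -18025/219 (u(B) = 175/(-219/103) = 175*(-103/219) = -18025/219)
(5184 + u(d)) - 13621 = (5184 - 18025/219) - 13621 = 1117271/219 - 13621 = -1865728/219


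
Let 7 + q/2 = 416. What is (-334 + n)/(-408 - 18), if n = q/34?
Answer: 5269/7242 ≈ 0.72756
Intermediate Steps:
q = 818 (q = -14 + 2*416 = -14 + 832 = 818)
n = 409/17 (n = 818/34 = 818*(1/34) = 409/17 ≈ 24.059)
(-334 + n)/(-408 - 18) = (-334 + 409/17)/(-408 - 18) = -5269/17/(-426) = -5269/17*(-1/426) = 5269/7242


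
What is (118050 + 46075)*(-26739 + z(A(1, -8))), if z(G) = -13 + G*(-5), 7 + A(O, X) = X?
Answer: -4378362625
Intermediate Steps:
A(O, X) = -7 + X
z(G) = -13 - 5*G
(118050 + 46075)*(-26739 + z(A(1, -8))) = (118050 + 46075)*(-26739 + (-13 - 5*(-7 - 8))) = 164125*(-26739 + (-13 - 5*(-15))) = 164125*(-26739 + (-13 + 75)) = 164125*(-26739 + 62) = 164125*(-26677) = -4378362625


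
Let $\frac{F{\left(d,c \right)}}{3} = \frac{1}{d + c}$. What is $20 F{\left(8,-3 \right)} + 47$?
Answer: $59$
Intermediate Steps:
$F{\left(d,c \right)} = \frac{3}{c + d}$ ($F{\left(d,c \right)} = \frac{3}{d + c} = \frac{3}{c + d}$)
$20 F{\left(8,-3 \right)} + 47 = 20 \frac{3}{-3 + 8} + 47 = 20 \cdot \frac{3}{5} + 47 = 12 + 47 = 59$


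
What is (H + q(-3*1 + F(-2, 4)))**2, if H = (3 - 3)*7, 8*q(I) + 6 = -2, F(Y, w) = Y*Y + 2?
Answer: 1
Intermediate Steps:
F(Y, w) = 2 + Y**2 (F(Y, w) = Y**2 + 2 = 2 + Y**2)
q(I) = -1 (q(I) = -3/4 + (1/8)*(-2) = -3/4 - 1/4 = -1)
H = 0 (H = 0*7 = 0)
(H + q(-3*1 + F(-2, 4)))**2 = (0 - 1)**2 = (-1)**2 = 1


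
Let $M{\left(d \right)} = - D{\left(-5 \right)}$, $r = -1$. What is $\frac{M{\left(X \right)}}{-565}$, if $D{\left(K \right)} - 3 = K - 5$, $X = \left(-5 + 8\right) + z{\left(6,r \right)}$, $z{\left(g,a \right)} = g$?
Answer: $- \frac{7}{565} \approx -0.012389$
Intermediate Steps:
$X = 9$ ($X = \left(-5 + 8\right) + 6 = 3 + 6 = 9$)
$D{\left(K \right)} = -2 + K$ ($D{\left(K \right)} = 3 + \left(K - 5\right) = 3 + \left(-5 + K\right) = -2 + K$)
$M{\left(d \right)} = 7$ ($M{\left(d \right)} = - (-2 - 5) = \left(-1\right) \left(-7\right) = 7$)
$\frac{M{\left(X \right)}}{-565} = \frac{7}{-565} = 7 \left(- \frac{1}{565}\right) = - \frac{7}{565}$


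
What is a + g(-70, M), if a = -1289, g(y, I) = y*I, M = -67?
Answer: 3401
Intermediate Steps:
g(y, I) = I*y
a + g(-70, M) = -1289 - 67*(-70) = -1289 + 4690 = 3401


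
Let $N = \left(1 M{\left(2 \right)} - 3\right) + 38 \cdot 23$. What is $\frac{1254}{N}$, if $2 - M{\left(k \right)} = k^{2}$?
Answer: $\frac{114}{79} \approx 1.443$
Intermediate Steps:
$M{\left(k \right)} = 2 - k^{2}$
$N = 869$ ($N = \left(1 \left(2 - 2^{2}\right) - 3\right) + 38 \cdot 23 = \left(1 \left(2 - 4\right) - 3\right) + 874 = \left(1 \left(-2\right) - 3\right) + 874 = \left(-2 - 3\right) + 874 = -5 + 874 = 869$)
$\frac{1254}{N} = \frac{1254}{869} = 1254 \cdot \frac{1}{869} = \frac{114}{79}$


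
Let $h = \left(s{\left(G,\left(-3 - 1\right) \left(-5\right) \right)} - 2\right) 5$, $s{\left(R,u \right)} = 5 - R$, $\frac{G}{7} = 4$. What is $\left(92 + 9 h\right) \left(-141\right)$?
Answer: $145653$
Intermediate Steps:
$G = 28$ ($G = 7 \cdot 4 = 28$)
$h = -125$ ($h = \left(\left(5 - 28\right) - 2\right) 5 = \left(-23 - 2\right) 5 = \left(-25\right) 5 = -125$)
$\left(92 + 9 h\right) \left(-141\right) = \left(92 + 9 \left(-125\right)\right) \left(-141\right) = \left(92 - 1125\right) \left(-141\right) = \left(-1033\right) \left(-141\right) = 145653$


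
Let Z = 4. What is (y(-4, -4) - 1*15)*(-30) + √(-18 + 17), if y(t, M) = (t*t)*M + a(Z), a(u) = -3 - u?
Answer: 2580 + I ≈ 2580.0 + 1.0*I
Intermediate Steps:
y(t, M) = -7 + M*t² (y(t, M) = (t*t)*M + (-3 - 1*4) = t²*M + (-3 - 4) = M*t² - 7 = -7 + M*t²)
(y(-4, -4) - 1*15)*(-30) + √(-18 + 17) = ((-7 - 4*(-4)²) - 1*15)*(-30) + √(-18 + 17) = ((-7 - 4*16) - 15)*(-30) + √(-1) = ((-7 - 64) - 15)*(-30) + I = (-71 - 15)*(-30) + I = -86*(-30) + I = 2580 + I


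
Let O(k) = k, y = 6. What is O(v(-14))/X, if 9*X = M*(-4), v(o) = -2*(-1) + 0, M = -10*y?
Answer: 3/40 ≈ 0.075000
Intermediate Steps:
M = -60 (M = -10*6 = -60)
v(o) = 2 (v(o) = 2 + 0 = 2)
X = 80/3 (X = (-60*(-4))/9 = (⅑)*240 = 80/3 ≈ 26.667)
O(v(-14))/X = 2/(80/3) = 2*(3/80) = 3/40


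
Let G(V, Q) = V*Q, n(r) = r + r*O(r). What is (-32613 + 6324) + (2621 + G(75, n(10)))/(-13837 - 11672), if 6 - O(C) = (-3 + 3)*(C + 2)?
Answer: -670613972/25509 ≈ -26289.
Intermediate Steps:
O(C) = 6 (O(C) = 6 - (-3 + 3)*(C + 2) = 6 - 0*(2 + C) = 6 - 1*0 = 6 + 0 = 6)
n(r) = 7*r (n(r) = r + r*6 = r + 6*r = 7*r)
G(V, Q) = Q*V
(-32613 + 6324) + (2621 + G(75, n(10)))/(-13837 - 11672) = (-32613 + 6324) + (2621 + (7*10)*75)/(-13837 - 11672) = -26289 + (2621 + 70*75)/(-25509) = -26289 + (2621 + 5250)*(-1/25509) = -26289 + 7871*(-1/25509) = -26289 - 7871/25509 = -670613972/25509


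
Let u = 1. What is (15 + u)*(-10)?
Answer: -160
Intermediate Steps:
(15 + u)*(-10) = (15 + 1)*(-10) = 16*(-10) = -160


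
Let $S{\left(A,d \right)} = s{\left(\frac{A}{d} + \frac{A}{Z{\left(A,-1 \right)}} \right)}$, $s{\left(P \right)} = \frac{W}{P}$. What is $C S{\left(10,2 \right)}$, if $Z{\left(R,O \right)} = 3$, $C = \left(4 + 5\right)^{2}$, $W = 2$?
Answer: $\frac{486}{25} \approx 19.44$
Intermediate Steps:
$C = 81$ ($C = 9^{2} = 81$)
$s{\left(P \right)} = \frac{2}{P}$
$S{\left(A,d \right)} = \frac{2}{\frac{A}{3} + \frac{A}{d}}$ ($S{\left(A,d \right)} = \frac{2}{\frac{A}{d} + \frac{A}{3}} = \frac{2}{\frac{A}{3} + \frac{A}{d}}$)
$C S{\left(10,2 \right)} = 81 \cdot 6 \cdot 2 \cdot \frac{1}{10} \frac{1}{3 + 2} = 81 \cdot 6 \cdot 2 \cdot \frac{1}{10} \cdot \frac{1}{5} = 81 \cdot \frac{6}{25} = \frac{486}{25}$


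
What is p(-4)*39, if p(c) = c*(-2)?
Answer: 312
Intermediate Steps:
p(c) = -2*c
p(-4)*39 = -2*(-4)*39 = 8*39 = 312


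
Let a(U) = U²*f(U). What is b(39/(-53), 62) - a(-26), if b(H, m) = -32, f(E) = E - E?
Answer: -32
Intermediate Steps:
f(E) = 0
a(U) = 0 (a(U) = U²*0 = 0)
b(39/(-53), 62) - a(-26) = -32 - 1*0 = -32 + 0 = -32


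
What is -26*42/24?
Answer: -91/2 ≈ -45.500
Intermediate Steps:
-26*42/24 = -1092*1/24 = -91/2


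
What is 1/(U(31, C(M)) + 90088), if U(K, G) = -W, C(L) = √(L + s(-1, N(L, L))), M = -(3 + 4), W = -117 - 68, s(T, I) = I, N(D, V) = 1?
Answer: 1/90273 ≈ 1.1078e-5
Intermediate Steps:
W = -185
M = -7 (M = -1*7 = -7)
C(L) = √(1 + L) (C(L) = √(L + 1) = √(1 + L))
U(K, G) = 185 (U(K, G) = -1*(-185) = 185)
1/(U(31, C(M)) + 90088) = 1/(185 + 90088) = 1/90273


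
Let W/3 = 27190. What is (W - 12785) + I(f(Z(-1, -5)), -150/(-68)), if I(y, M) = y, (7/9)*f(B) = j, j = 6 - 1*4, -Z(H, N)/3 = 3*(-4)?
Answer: 481513/7 ≈ 68788.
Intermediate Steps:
Z(H, N) = 36 (Z(H, N) = -9*(-4) = -3*(-12) = 36)
W = 81570 (W = 3*27190 = 81570)
j = 2 (j = 6 - 4 = 2)
f(B) = 18/7 (f(B) = (9/7)*2 = 18/7)
(W - 12785) + I(f(Z(-1, -5)), -150/(-68)) = (81570 - 12785) + 18/7 = 68785 + 18/7 = 481513/7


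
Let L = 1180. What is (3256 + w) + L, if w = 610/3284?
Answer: 7284217/1642 ≈ 4436.2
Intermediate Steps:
w = 305/1642 (w = 610*(1/3284) = 305/1642 ≈ 0.18575)
(3256 + w) + L = (3256 + 305/1642) + 1180 = 5346657/1642 + 1180 = 7284217/1642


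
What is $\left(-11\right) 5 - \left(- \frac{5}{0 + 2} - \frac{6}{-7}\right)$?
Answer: $- \frac{747}{14} \approx -53.357$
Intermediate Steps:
$\left(-11\right) 5 - \left(- \frac{5}{0 + 2} - \frac{6}{-7}\right) = -55 - \left(- \frac{5}{2} - - \frac{6}{7}\right) = -55 - \left(\left(-5\right) \frac{1}{2} + \frac{6}{7}\right) = -55 - \left(- \frac{5}{2} + \frac{6}{7}\right) = -55 - - \frac{23}{14} = -55 + \frac{23}{14} = - \frac{747}{14}$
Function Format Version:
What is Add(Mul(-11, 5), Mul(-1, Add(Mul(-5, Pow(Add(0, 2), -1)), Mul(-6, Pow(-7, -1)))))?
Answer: Rational(-747, 14) ≈ -53.357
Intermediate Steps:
Add(Mul(-11, 5), Mul(-1, Add(Mul(-5, Pow(Add(0, 2), -1)), Mul(-6, Pow(-7, -1))))) = Add(-55, Mul(-1, Add(Mul(-5, Pow(2, -1)), Mul(-6, Rational(-1, 7))))) = Add(-55, Mul(-1, Add(Mul(-5, Rational(1, 2)), Rational(6, 7)))) = Add(-55, Mul(-1, Add(Rational(-5, 2), Rational(6, 7)))) = Add(-55, Mul(-1, Rational(-23, 14))) = Add(-55, Rational(23, 14)) = Rational(-747, 14)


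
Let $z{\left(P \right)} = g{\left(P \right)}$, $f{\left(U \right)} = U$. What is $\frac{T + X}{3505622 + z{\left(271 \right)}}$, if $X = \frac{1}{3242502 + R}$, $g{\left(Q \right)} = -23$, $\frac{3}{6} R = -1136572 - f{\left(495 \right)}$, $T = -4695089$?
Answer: $- \frac{4546573944751}{3394709892432} \approx -1.3393$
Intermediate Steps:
$R = -2274134$ ($R = 2 \left(-1136572 - 495\right) = 2 \left(-1137067\right) = -2274134$)
$X = \frac{1}{968368}$ ($X = \frac{1}{3242502 - 2274134} = \frac{1}{968368} \approx 1.0327 \cdot 10^{-6}$)
$z{\left(P \right)} = -23$
$\frac{T + X}{3505622 + z{\left(271 \right)}} = \frac{-4695089 + \frac{1}{968368}}{3505622 - 23} = - \frac{4546573944751}{968368 \cdot 3505599} = \left(- \frac{4546573944751}{968368}\right) \frac{1}{3505599} = - \frac{4546573944751}{3394709892432}$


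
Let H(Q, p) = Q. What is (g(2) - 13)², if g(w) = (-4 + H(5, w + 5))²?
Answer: 144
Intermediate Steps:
g(w) = 1 (g(w) = (-4 + 5)² = 1² = 1)
(g(2) - 13)² = (1 - 13)² = (-12)² = 144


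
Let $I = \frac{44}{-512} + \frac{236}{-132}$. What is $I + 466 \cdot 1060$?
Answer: $\frac{2086479125}{4224} \approx 4.9396 \cdot 10^{5}$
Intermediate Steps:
$I = - \frac{7915}{4224}$ ($I = 44 \left(- \frac{1}{512}\right) + 236 \left(- \frac{1}{132}\right) = - \frac{11}{128} - \frac{59}{33} = - \frac{7915}{4224} \approx -1.8738$)
$I + 466 \cdot 1060 = - \frac{7915}{4224} + 466 \cdot 1060 = - \frac{7915}{4224} + 493960 = \frac{2086479125}{4224}$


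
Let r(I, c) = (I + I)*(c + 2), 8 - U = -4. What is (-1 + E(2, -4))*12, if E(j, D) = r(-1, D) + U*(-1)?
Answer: -108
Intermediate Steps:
U = 12 (U = 8 - 1*(-4) = 8 + 4 = 12)
r(I, c) = 2*I*(2 + c) (r(I, c) = (2*I)*(2 + c) = 2*I*(2 + c))
E(j, D) = -16 - 2*D (E(j, D) = 2*(-1)*(2 + D) + 12*(-1) = (-4 - 2*D) - 12 = -16 - 2*D)
(-1 + E(2, -4))*12 = (-1 + (-16 - 2*(-4)))*12 = (-1 + (-16 + 8))*12 = (-1 - 8)*12 = -9*12 = -108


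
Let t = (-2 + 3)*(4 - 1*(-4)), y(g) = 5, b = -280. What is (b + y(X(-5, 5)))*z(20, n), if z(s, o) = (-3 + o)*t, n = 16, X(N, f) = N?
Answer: -28600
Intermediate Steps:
t = 8 (t = 1*(4 + 4) = 1*8 = 8)
z(s, o) = -24 + 8*o (z(s, o) = (-3 + o)*8 = -24 + 8*o)
(b + y(X(-5, 5)))*z(20, n) = (-280 + 5)*(-24 + 8*16) = -275*(-24 + 128) = -275*104 = -28600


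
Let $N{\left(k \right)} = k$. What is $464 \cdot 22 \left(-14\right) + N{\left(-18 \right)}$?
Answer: $-142930$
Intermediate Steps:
$464 \cdot 22 \left(-14\right) + N{\left(-18 \right)} = 464 \cdot 22 \left(-14\right) - 18 = 464 \left(-308\right) - 18 = -142912 - 18 = -142930$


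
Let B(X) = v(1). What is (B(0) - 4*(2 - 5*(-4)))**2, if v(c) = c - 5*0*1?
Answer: 7569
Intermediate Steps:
v(c) = c (v(c) = c + 0*1 = c + 0 = c)
B(X) = 1
(B(0) - 4*(2 - 5*(-4)))**2 = (1 - 4*(2 - 5*(-4)))**2 = (1 - 4*(2 + 20))**2 = (1 - 4*22)**2 = (1 - 88)**2 = (-87)**2 = 7569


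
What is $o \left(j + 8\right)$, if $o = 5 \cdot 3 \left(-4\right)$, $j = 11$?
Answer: $-1140$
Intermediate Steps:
$o = -60$ ($o = 15 \left(-4\right) = -60$)
$o \left(j + 8\right) = - 60 \left(11 + 8\right) = \left(-60\right) 19 = -1140$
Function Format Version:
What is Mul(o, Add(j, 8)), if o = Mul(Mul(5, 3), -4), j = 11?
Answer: -1140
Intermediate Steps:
o = -60 (o = Mul(15, -4) = -60)
Mul(o, Add(j, 8)) = Mul(-60, Add(11, 8)) = Mul(-60, 19) = -1140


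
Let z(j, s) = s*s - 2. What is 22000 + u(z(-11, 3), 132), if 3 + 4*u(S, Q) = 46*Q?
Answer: 94069/4 ≈ 23517.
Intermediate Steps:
z(j, s) = -2 + s² (z(j, s) = s² - 2 = -2 + s²)
u(S, Q) = -¾ + 23*Q/2 (u(S, Q) = -¾ + (46*Q)/4 = -¾ + 23*Q/2)
22000 + u(z(-11, 3), 132) = 22000 + (-¾ + (23/2)*132) = 22000 + (-¾ + 1518) = 22000 + 6069/4 = 94069/4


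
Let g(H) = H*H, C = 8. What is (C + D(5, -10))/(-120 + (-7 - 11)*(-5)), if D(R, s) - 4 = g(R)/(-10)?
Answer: -19/60 ≈ -0.31667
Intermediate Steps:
g(H) = H**2
D(R, s) = 4 - R**2/10 (D(R, s) = 4 + R**2/(-10) = 4 + R**2*(-1/10) = 4 - R**2/10)
(C + D(5, -10))/(-120 + (-7 - 11)*(-5)) = (8 + (4 - 1/10*5**2))/(-120 + (-7 - 11)*(-5)) = (8 + (4 - 1/10*25))/(-120 - 18*(-5)) = (8 + (4 - 5/2))/(-120 + 90) = (8 + 3/2)/(-30) = (19/2)*(-1/30) = -19/60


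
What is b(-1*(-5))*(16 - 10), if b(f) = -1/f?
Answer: -6/5 ≈ -1.2000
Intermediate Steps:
b(-1*(-5))*(16 - 10) = (-1/((-1*(-5))))*(16 - 10) = -1/5*6 = -6/5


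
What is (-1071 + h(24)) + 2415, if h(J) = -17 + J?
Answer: 1351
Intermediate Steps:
(-1071 + h(24)) + 2415 = (-1071 + (-17 + 24)) + 2415 = (-1071 + 7) + 2415 = -1064 + 2415 = 1351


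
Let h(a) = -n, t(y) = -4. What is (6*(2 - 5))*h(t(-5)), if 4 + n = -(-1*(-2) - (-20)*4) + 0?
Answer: -1548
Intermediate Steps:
n = -86 (n = -4 + (-(-1*(-2) - (-20)*4) + 0) = -4 + (-(2 - 4*(-20)) + 0) = -4 + (-(2 + 80) + 0) = -4 + (-1*82 + 0) = -4 + (-82 + 0) = -4 - 82 = -86)
h(a) = 86 (h(a) = -1*(-86) = 86)
(6*(2 - 5))*h(t(-5)) = (6*(2 - 5))*86 = (6*(-3))*86 = -18*86 = -1548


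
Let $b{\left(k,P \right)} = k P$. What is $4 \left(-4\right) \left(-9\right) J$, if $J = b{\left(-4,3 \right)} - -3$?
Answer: $-1296$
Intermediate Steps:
$b{\left(k,P \right)} = P k$
$J = -9$ ($J = 3 \left(-4\right) - -3 = -12 + 3 = -9$)
$4 \left(-4\right) \left(-9\right) J = 4 \left(-4\right) \left(-9\right) \left(-9\right) = \left(-16\right) \left(-9\right) \left(-9\right) = 144 \left(-9\right) = -1296$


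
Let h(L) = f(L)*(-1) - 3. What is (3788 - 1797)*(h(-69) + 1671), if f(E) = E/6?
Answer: 6687769/2 ≈ 3.3439e+6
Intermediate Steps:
f(E) = E/6 (f(E) = E*(⅙) = E/6)
h(L) = -3 - L/6 (h(L) = (L/6)*(-1) - 3 = -L/6 - 3 = -3 - L/6)
(3788 - 1797)*(h(-69) + 1671) = (3788 - 1797)*((-3 - ⅙*(-69)) + 1671) = 1991*((-3 + 23/2) + 1671) = 1991*(17/2 + 1671) = 1991*(3359/2) = 6687769/2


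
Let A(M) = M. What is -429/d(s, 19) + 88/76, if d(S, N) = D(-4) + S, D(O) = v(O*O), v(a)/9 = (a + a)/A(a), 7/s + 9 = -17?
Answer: -201784/8759 ≈ -23.037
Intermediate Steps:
s = -7/26 (s = 7/(-9 - 17) = 7/(-26) = 7*(-1/26) = -7/26 ≈ -0.26923)
v(a) = 18 (v(a) = 9*((a + a)/a) = 9*((2*a)/a) = 9*2 = 18)
D(O) = 18
d(S, N) = 18 + S
-429/d(s, 19) + 88/76 = -429/(18 - 7/26) + 88/76 = -429/461/26 + 88*(1/76) = -429*26/461 + 22/19 = -11154/461 + 22/19 = -201784/8759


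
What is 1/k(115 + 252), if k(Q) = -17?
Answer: -1/17 ≈ -0.058824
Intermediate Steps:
1/k(115 + 252) = 1/(-17) = -1/17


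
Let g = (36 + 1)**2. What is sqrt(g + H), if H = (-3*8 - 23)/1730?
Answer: 3*sqrt(455244310)/1730 ≈ 37.000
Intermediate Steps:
g = 1369 (g = 37**2 = 1369)
H = -47/1730 (H = (-24 - 23)*(1/1730) = -47*1/1730 = -47/1730 ≈ -0.027168)
sqrt(g + H) = sqrt(1369 - 47/1730) = sqrt(2368323/1730) = 3*sqrt(455244310)/1730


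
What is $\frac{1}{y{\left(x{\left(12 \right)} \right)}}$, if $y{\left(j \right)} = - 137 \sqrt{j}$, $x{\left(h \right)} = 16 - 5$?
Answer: $- \frac{\sqrt{11}}{1507} \approx -0.0022008$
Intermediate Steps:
$x{\left(h \right)} = 11$
$\frac{1}{y{\left(x{\left(12 \right)} \right)}} = \frac{1}{\left(-137\right) \sqrt{11}} = - \frac{\sqrt{11}}{1507}$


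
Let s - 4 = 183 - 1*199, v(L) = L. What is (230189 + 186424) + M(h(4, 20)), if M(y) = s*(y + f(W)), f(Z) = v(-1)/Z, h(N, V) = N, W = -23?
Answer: 9580983/23 ≈ 4.1656e+5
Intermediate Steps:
f(Z) = -1/Z
s = -12 (s = 4 + (183 - 1*199) = 4 + (183 - 199) = 4 - 16 = -12)
M(y) = -12/23 - 12*y (M(y) = -12*(y - 1/(-23)) = -12*(y - 1*(-1/23)) = -12*(y + 1/23) = -12*(1/23 + y) = -12/23 - 12*y)
(230189 + 186424) + M(h(4, 20)) = (230189 + 186424) + (-12/23 - 12*4) = 416613 + (-12/23 - 48) = 416613 - 1116/23 = 9580983/23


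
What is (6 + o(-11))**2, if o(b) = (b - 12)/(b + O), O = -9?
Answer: 20449/400 ≈ 51.122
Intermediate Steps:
o(b) = (-12 + b)/(-9 + b) (o(b) = (b - 12)/(b - 9) = (-12 + b)/(-9 + b))
(6 + o(-11))**2 = (6 + (-12 - 11)/(-9 - 11))**2 = (6 - 23/(-20))**2 = (6 - 1/20*(-23))**2 = (6 + 23/20)**2 = (143/20)**2 = 20449/400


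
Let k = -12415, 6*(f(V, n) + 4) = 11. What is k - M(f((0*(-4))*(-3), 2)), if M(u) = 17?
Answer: -12432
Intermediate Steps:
f(V, n) = -13/6 (f(V, n) = -4 + (⅙)*11 = -4 + 11/6 = -13/6)
k - M(f((0*(-4))*(-3), 2)) = -12415 - 1*17 = -12415 - 17 = -12432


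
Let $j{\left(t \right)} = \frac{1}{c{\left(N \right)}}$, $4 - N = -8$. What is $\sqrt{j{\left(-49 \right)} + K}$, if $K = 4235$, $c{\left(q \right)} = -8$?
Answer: $\frac{\sqrt{67758}}{4} \approx 65.076$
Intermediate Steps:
$N = 12$ ($N = 4 - -8 = 4 + 8 = 12$)
$j{\left(t \right)} = - \frac{1}{8}$ ($j{\left(t \right)} = \frac{1}{-8} = - \frac{1}{8}$)
$\sqrt{j{\left(-49 \right)} + K} = \sqrt{- \frac{1}{8} + 4235} = \sqrt{\frac{33879}{8}} = \frac{\sqrt{67758}}{4}$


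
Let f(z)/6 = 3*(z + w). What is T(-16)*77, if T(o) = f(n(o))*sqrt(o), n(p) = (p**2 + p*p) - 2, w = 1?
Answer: 2832984*I ≈ 2.833e+6*I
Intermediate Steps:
n(p) = -2 + 2*p**2 (n(p) = (p**2 + p**2) - 2 = 2*p**2 - 2 = -2 + 2*p**2)
f(z) = 18 + 18*z (f(z) = 6*(3*(z + 1)) = 6*(3*(1 + z)) = 6*(3 + 3*z) = 18 + 18*z)
T(o) = sqrt(o)*(-18 + 36*o**2) (T(o) = (18 + 18*(-2 + 2*o**2))*sqrt(o) = (18 + (-36 + 36*o**2))*sqrt(o) = (-18 + 36*o**2)*sqrt(o) = sqrt(o)*(-18 + 36*o**2))
T(-16)*77 = (sqrt(-16)*(-18 + 36*(-16)**2))*77 = ((4*I)*(-18 + 36*256))*77 = ((4*I)*(-18 + 9216))*77 = ((4*I)*9198)*77 = (36792*I)*77 = 2832984*I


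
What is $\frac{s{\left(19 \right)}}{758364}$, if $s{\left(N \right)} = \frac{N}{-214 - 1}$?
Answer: $- \frac{19}{163048260} \approx -1.1653 \cdot 10^{-7}$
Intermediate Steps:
$s{\left(N \right)} = - \frac{N}{215}$ ($s{\left(N \right)} = \frac{N}{-214 - 1} = \frac{N}{-215} = N \left(- \frac{1}{215}\right) = - \frac{N}{215}$)
$\frac{s{\left(19 \right)}}{758364} = \frac{\left(- \frac{1}{215}\right) 19}{758364} = \left(- \frac{19}{215}\right) \frac{1}{758364} = - \frac{19}{163048260}$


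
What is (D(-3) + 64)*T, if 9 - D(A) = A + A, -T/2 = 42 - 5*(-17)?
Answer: -20066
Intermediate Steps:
T = -254 (T = -2*(42 - 5*(-17)) = -2*(42 - 1*(-85)) = -2*(42 + 85) = -2*127 = -254)
D(A) = 9 - 2*A (D(A) = 9 - (A + A) = 9 - 2*A)
(D(-3) + 64)*T = ((9 - 2*(-3)) + 64)*(-254) = ((9 + 6) + 64)*(-254) = (15 + 64)*(-254) = 79*(-254) = -20066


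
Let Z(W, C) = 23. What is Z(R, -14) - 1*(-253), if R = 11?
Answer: 276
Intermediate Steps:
Z(R, -14) - 1*(-253) = 23 - 1*(-253) = 23 + 253 = 276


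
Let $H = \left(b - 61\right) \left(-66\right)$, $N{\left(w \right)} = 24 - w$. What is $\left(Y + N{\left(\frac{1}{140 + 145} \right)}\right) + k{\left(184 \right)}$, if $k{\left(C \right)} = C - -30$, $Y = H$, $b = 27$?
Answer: $\frac{707369}{285} \approx 2482.0$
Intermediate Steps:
$H = 2244$ ($H = \left(27 - 61\right) \left(-66\right) = \left(-34\right) \left(-66\right) = 2244$)
$Y = 2244$
$k{\left(C \right)} = 30 + C$ ($k{\left(C \right)} = C + 30 = 30 + C$)
$\left(Y + N{\left(\frac{1}{140 + 145} \right)}\right) + k{\left(184 \right)} = \left(2244 + \left(24 - \frac{1}{140 + 145}\right)\right) + \left(30 + 184\right) = \left(2244 + \left(24 - \frac{1}{285}\right)\right) + 214 = \left(2244 + \frac{6839}{285}\right) + 214 = \frac{646379}{285} + 214 = \frac{707369}{285}$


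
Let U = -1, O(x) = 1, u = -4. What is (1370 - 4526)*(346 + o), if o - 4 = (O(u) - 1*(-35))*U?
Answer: -990984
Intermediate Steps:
o = -32 (o = 4 + (1 - 1*(-35))*(-1) = 4 + (1 + 35)*(-1) = 4 + 36*(-1) = 4 - 36 = -32)
(1370 - 4526)*(346 + o) = (1370 - 4526)*(346 - 32) = -3156*314 = -990984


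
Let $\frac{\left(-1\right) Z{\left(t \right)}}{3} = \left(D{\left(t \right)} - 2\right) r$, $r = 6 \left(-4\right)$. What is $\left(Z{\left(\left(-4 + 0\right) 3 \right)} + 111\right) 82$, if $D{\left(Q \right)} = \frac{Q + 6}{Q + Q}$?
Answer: $-1230$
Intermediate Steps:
$r = -24$
$D{\left(Q \right)} = \frac{6 + Q}{2 Q}$
$Z{\left(t \right)} = -144 + \frac{36 \left(6 + t\right)}{t}$ ($Z{\left(t \right)} = - 3 \left(\frac{6 + t}{2 t} - 2\right) \left(-24\right) = - 3 \left(-2 + \frac{6 + t}{2 t}\right) \left(-24\right) = - 3 \left(48 - \frac{12 \left(6 + t\right)}{t}\right) = -144 + \frac{36 \left(6 + t\right)}{t}$)
$\left(Z{\left(\left(-4 + 0\right) 3 \right)} + 111\right) 82 = \left(\left(-108 + \frac{216}{\left(-4 + 0\right) 3}\right) + 111\right) 82 = \left(\left(-108 + \frac{216}{\left(-4\right) 3}\right) + 111\right) 82 = \left(\left(-108 + \frac{216}{-12}\right) + 111\right) 82 = \left(\left(-108 + 216 \left(- \frac{1}{12}\right)\right) + 111\right) 82 = \left(\left(-108 - 18\right) + 111\right) 82 = \left(-126 + 111\right) 82 = \left(-15\right) 82 = -1230$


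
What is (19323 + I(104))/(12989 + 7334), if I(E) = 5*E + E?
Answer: 19947/20323 ≈ 0.98150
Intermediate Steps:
I(E) = 6*E
(19323 + I(104))/(12989 + 7334) = (19323 + 6*104)/(12989 + 7334) = (19323 + 624)/20323 = 19947*(1/20323) = 19947/20323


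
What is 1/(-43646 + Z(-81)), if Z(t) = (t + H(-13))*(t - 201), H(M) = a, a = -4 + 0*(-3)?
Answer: -1/19676 ≈ -5.0823e-5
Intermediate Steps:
a = -4 (a = -4 + 0 = -4)
H(M) = -4
Z(t) = (-201 + t)*(-4 + t) (Z(t) = (t - 4)*(t - 201) = (-4 + t)*(-201 + t) = (-201 + t)*(-4 + t))
1/(-43646 + Z(-81)) = 1/(-43646 + (804 + (-81)² - 205*(-81))) = 1/(-43646 + (804 + 6561 + 16605)) = 1/(-43646 + 23970) = 1/(-19676) = -1/19676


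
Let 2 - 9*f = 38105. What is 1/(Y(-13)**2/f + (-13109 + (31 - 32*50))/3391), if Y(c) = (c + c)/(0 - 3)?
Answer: -9939021/43197550 ≈ -0.23008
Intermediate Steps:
Y(c) = -2*c/3 (Y(c) = (2*c)/(-3) = (2*c)*(-1/3) = -2*c/3)
f = -12701/3 (f = 2/9 - 1/9*38105 = 2/9 - 38105/9 = -12701/3 ≈ -4233.7)
1/(Y(-13)**2/f + (-13109 + (31 - 32*50))/3391) = 1/((-2/3*(-13))**2/(-12701/3) + (-13109 + (31 - 32*50))/3391) = 1/((26/3)**2*(-3/12701) + (-13109 + (31 - 1600))*(1/3391)) = 1/((676/9)*(-3/12701) + (-13109 - 1569)*(1/3391)) = 1/(-52/2931 - 14678*1/3391) = 1/(-52/2931 - 14678/3391) = 1/(-43197550/9939021) = -9939021/43197550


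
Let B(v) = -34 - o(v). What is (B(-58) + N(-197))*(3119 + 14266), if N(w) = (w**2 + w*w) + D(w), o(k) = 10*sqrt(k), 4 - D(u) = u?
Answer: 1352292225 - 173850*I*sqrt(58) ≈ 1.3523e+9 - 1.324e+6*I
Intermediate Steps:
D(u) = 4 - u
B(v) = -34 - 10*sqrt(v)
N(w) = 4 - w + 2*w**2 (N(w) = (w**2 + w*w) + (4 - w) = (w**2 + w**2) + (4 - w) = 2*w**2 + (4 - w) = 4 - w + 2*w**2)
(B(-58) + N(-197))*(3119 + 14266) = ((-34 - 10*I*sqrt(58)) + (4 - 1*(-197) + 2*(-197)**2))*(3119 + 14266) = ((-34 - 10*I*sqrt(58)) + (4 + 197 + 2*38809))*17385 = ((-34 - 10*I*sqrt(58)) + (4 + 197 + 77618))*17385 = ((-34 - 10*I*sqrt(58)) + 77819)*17385 = (77785 - 10*I*sqrt(58))*17385 = 1352292225 - 173850*I*sqrt(58)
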